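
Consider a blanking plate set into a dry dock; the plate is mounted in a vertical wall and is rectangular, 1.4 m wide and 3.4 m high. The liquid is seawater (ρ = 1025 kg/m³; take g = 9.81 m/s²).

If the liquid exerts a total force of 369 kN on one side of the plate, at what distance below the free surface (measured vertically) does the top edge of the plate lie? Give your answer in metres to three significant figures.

γ = ρg = 1025 × 9.81 / 1000 = 10.05525 kN/m³.
A = 1.4 × 3.4 = 4.76 m².
From F = γ·h_c·A, the centroid depth is h_c = 369/(10.05525 × 4.76) = 7.70951 m.
The centroid lies 3.4/2 = 1.7 m below the top edge, so the top edge sits at h_top = 7.70951 − 1.7 = 6.00951 m below the surface.

d_top ≈ 6.01 m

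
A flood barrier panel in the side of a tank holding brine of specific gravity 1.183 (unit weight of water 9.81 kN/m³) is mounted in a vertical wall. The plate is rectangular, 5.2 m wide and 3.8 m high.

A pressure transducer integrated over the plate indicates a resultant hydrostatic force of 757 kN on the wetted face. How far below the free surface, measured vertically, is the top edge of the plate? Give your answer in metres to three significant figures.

γ = 1.183 × 9.81 = 11.60523 kN/m³.
A = 5.2 × 3.8 = 19.76 m².
From F = γ·h_c·A, the centroid depth is h_c = 757/(11.60523 × 19.76) = 3.30107 m.
The centroid lies 3.8/2 = 1.9 m below the top edge, so the top edge sits at h_top = 3.30107 − 1.9 = 1.40107 m below the surface.

d_top ≈ 1.40 m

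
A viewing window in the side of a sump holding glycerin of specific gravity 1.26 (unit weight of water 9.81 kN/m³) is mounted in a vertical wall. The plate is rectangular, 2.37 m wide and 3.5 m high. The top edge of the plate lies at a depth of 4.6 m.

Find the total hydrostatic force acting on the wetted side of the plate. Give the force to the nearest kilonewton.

γ = 1.26 × 9.81 = 12.3606 kN/m³.
The centroid lies 3.5/2 = 1.75 m below the top edge, so the centroid depth is h_c = 4.6 + 1.75 = 6.35 m.
A = 2.37 × 3.5 = 8.295 m².
Resultant F = γ·h_c·A = 12.3606 × 6.35 × 8.295 = 651.073 kN.

F ≈ 651 kN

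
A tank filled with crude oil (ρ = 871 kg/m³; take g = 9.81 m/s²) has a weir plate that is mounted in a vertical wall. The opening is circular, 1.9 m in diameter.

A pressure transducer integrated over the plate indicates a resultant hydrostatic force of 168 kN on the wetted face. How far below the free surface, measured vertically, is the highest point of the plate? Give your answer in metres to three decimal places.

d_top ≈ 5.985 m

γ = ρg = 871 × 9.81 / 1000 = 8.54451 kN/m³.
A = π(0.95)² = 2.83529 m².
From F = γ·h_c·A, the centroid depth is h_c = 168/(8.54451 × 2.83529) = 6.93465 m.
The centroid is at the centre, 0.95 m below the top of the plate, so the highest point sits at h_top = 6.93465 − 0.95 = 5.98465 m below the surface.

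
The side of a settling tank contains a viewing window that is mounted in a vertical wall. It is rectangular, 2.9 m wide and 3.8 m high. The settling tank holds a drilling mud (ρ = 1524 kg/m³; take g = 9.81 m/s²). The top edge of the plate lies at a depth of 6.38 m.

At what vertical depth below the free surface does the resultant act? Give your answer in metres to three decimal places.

γ = ρg = 1524 × 9.81 / 1000 = 14.95044 kN/m³.
The centroid lies 3.8/2 = 1.9 m below the top edge, so the centroid depth is h_c = 6.38 + 1.9 = 8.28 m.
A = 2.9 × 3.8 = 11.02 m².
Resultant F = γ·h_c·A = 14.95044 × 8.28 × 11.02 = 1364.16 kN.
I_c = b·h³/12 = 2.9 × 3.8³/12 = 13.2607 m⁴.
Centre of pressure: y_p = y_c + I_c/(y_c·A) = 8.28 + 13.2607/(8.28 × 11.02) = 8.28 + 0.14533 = 8.42533 m along the plane.

h_p = 8.425 m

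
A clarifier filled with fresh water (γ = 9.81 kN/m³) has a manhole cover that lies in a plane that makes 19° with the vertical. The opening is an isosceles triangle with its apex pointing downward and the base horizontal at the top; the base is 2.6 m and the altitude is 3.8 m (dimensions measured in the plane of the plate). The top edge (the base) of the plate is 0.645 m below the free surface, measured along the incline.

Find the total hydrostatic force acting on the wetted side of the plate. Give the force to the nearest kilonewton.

γ = 9.81 kN/m³.
The plate makes 19° with the vertical, i.e. θ = 90° − 19° = 71° to the horizontal. Measuring y along the incline from the free-surface line, vertical depth h = y·sinθ with sinθ = 0.945519.
With the apex down, the centroid sits h/3 = 3.8/3 = 1.26667 m below the base (the top edge), so y_c = 0.645 + 1.26667 = 1.91167 m and h_c = 1.91167 × 0.945519 = 1.80752 m.
A = ½ × 2.6 × 3.8 = 4.94 m².
Resultant F = γ·h_c·A = 9.81 × 1.80752 × 4.94 = 87.5949 kN.

F ≈ 88 kN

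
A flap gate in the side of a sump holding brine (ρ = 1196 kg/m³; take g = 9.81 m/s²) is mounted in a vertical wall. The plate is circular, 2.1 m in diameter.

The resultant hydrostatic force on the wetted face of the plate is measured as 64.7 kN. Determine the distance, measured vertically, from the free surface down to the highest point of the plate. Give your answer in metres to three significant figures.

d_top ≈ 0.542 m

γ = ρg = 1196 × 9.81 / 1000 = 11.73276 kN/m³.
A = π(1.05)² = 3.46361 m².
From F = γ·h_c·A, the centroid depth is h_c = 64.7/(11.73276 × 3.46361) = 1.59212 m.
The centroid is at the centre, 1.05 m below the top of the plate, so the highest point sits at h_top = 1.59212 − 1.05 = 0.54212 m below the surface.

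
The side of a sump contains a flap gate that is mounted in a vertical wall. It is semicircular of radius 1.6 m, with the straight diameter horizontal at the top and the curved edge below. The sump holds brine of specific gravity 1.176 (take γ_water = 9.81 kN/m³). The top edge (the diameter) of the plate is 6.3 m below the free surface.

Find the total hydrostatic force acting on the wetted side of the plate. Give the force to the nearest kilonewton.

γ = 1.176 × 9.81 = 11.53656 kN/m³.
The centroid of a semicircle lies 4r/(3π) = 0.679061 m from the diameter, here below the top edge, so the centroid depth is h_c = 6.3 + 0.679061 = 6.97906 m.
A = πr²/2 = π × 1.6²/2 = 4.02124 m².
Resultant F = γ·h_c·A = 11.53656 × 6.97906 × 4.02124 = 323.768 kN.

F ≈ 324 kN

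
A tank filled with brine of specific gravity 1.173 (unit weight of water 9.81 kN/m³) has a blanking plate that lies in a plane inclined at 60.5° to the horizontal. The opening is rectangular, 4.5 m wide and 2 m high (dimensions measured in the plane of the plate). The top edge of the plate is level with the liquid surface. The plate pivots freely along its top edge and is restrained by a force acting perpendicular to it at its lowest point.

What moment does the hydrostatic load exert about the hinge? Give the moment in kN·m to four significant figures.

γ = 1.173 × 9.81 = 11.50713 kN/m³.
Let θ = 60.5° be the plate's angle to the horizontal; measure y along the incline from where the plane meets the free surface. Vertical depth h = y·sinθ with sinθ = 0.870356.
The centroid lies 2/2 = 1 m below the top edge, so y_c = 1 m and h_c = 1 × 0.870356 = 0.870356 m.
A = 4.5 × 2 = 9 m².
Resultant F = γ·h_c·A = 11.50713 × 0.870356 × 9 = 90.1377 kN.
I_c = b·h³/12 = 4.5 × 2³/12 = 3 m⁴.
Centre of pressure: y_p = y_c + I_c/(y_c·A) = 1 + 3/(1 × 9) = 1 + 0.333333 = 1.33333 m along the plane.
The resultant acts 1 + 0.333333 = 1.33333 m (along the plate) below the hinge at the top edge, so the moment about the hinge is M = F × 1.33333 = 90.1377 × 1.33333 = 120.183 kN·m.

M ≈ 120.2 kN·m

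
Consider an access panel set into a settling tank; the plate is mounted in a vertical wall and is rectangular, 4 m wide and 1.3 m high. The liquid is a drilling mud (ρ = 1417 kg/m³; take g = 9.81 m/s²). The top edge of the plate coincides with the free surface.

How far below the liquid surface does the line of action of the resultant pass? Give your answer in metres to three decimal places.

γ = ρg = 1417 × 9.81 / 1000 = 13.90077 kN/m³.
The centroid lies 1.3/2 = 0.65 m below the top edge, so the centroid depth is h_c = 0.65 m.
A = 4 × 1.3 = 5.2 m².
Resultant F = γ·h_c·A = 13.90077 × 0.65 × 5.2 = 46.9846 kN.
I_c = b·h³/12 = 4 × 1.3³/12 = 0.732333 m⁴.
Centre of pressure: y_p = y_c + I_c/(y_c·A) = 0.65 + 0.732333/(0.65 × 5.2) = 0.65 + 0.216667 = 0.866667 m along the plane.

h_p = 0.867 m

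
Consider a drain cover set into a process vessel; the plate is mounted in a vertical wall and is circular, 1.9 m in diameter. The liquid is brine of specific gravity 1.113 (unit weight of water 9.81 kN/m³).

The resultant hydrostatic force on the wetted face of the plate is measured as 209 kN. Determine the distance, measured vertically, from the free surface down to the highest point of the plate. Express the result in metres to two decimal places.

d_top ≈ 5.80 m

γ = 1.113 × 9.81 = 10.91853 kN/m³.
A = π(0.95)² = 2.83529 m².
From F = γ·h_c·A, the centroid depth is h_c = 209/(10.91853 × 2.83529) = 6.75126 m.
The centroid is at the centre, 0.95 m below the top of the plate, so the highest point sits at h_top = 6.75126 − 0.95 = 5.80126 m below the surface.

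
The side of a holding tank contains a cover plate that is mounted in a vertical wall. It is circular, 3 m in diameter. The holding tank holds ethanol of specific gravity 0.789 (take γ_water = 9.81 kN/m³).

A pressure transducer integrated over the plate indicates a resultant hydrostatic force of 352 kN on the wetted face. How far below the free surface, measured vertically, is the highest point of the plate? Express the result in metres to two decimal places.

d_top ≈ 4.93 m

γ = 0.789 × 9.81 = 7.74009 kN/m³.
A = π(1.5)² = 7.06858 m².
From F = γ·h_c·A, the centroid depth is h_c = 352/(7.74009 × 7.06858) = 6.43375 m.
The centroid is at the centre, 1.5 m below the top of the plate, so the highest point sits at h_top = 6.43375 − 1.5 = 4.93375 m below the surface.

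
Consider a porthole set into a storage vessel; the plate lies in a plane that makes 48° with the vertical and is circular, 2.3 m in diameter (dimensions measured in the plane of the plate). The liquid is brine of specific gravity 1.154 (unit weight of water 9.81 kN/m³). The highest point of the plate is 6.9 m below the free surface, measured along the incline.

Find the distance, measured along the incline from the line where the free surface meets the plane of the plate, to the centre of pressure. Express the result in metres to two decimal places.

y_p = 8.09 m

γ = 1.154 × 9.81 = 11.32074 kN/m³.
The plate makes 48° with the vertical, i.e. θ = 90° − 48° = 42° to the horizontal. Measuring y along the incline from the free-surface line, vertical depth h = y·sinθ with sinθ = 0.669131.
The centroid is at the centre, 1.15 m below the top of the plate, so y_c = 6.9 + 1.15 = 8.05 m and h_c = 8.05 × 0.669131 = 5.3865 m.
A = π(1.15)² = 4.15476 m².
Resultant F = γ·h_c·A = 11.32074 × 5.3865 × 4.15476 = 253.354 kN.
I_c = πr⁴/4 = π × 1.15⁴/4 = 1.37367 m⁴.
Centre of pressure: y_p = y_c + I_c/(y_c·A) = 8.05 + 1.37367/(8.05 × 4.15476) = 8.05 + 0.0410715 = 8.09107 m along the plane.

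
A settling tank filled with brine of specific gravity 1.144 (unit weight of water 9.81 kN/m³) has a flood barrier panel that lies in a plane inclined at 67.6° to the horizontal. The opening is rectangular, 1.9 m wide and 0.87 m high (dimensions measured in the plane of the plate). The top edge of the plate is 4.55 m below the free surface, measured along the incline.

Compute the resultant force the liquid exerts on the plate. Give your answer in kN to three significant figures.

F ≈ 85.5 kN

γ = 1.144 × 9.81 = 11.22264 kN/m³.
Let θ = 67.6° be the plate's angle to the horizontal; measure y along the incline from where the plane meets the free surface. Vertical depth h = y·sinθ with sinθ = 0.924546.
The centroid lies 0.87/2 = 0.435 m below the top edge, so y_c = 4.55 + 0.435 = 4.985 m and h_c = 4.985 × 0.924546 = 4.60886 m.
A = 1.9 × 0.87 = 1.653 m².
Resultant F = γ·h_c·A = 11.22264 × 4.60886 × 1.653 = 85.4991 kN.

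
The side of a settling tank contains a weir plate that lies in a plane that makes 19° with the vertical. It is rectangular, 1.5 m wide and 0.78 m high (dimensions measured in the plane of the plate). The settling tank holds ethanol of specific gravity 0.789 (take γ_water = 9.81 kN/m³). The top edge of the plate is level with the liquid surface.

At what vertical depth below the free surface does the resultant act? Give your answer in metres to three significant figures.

h_p = 0.492 m

γ = 0.789 × 9.81 = 7.74009 kN/m³.
The plate makes 19° with the vertical, i.e. θ = 90° − 19° = 71° to the horizontal. Measuring y along the incline from the free-surface line, vertical depth h = y·sinθ with sinθ = 0.945519.
The centroid lies 0.78/2 = 0.39 m below the top edge, so y_c = 0.39 m and h_c = 0.39 × 0.945519 = 0.368752 m.
A = 1.5 × 0.78 = 1.17 m².
Resultant F = γ·h_c·A = 7.74009 × 0.368752 × 1.17 = 3.33938 kN.
I_c = b·h³/12 = 1.5 × 0.78³/12 = 0.059319 m⁴.
Centre of pressure: y_p = y_c + I_c/(y_c·A) = 0.39 + 0.059319/(0.39 × 1.17) = 0.39 + 0.13 = 0.52 m along the plane.
Vertically, h_p = y_p·sinθ = 0.52 × 0.945519 = 0.49167 m.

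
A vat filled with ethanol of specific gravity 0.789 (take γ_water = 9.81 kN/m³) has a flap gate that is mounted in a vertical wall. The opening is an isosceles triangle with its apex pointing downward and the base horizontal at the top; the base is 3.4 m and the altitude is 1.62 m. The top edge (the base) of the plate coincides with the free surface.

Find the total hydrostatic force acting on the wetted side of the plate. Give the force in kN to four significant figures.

F ≈ 11.51 kN

γ = 0.789 × 9.81 = 7.74009 kN/m³.
With the apex down, the centroid sits h/3 = 1.62/3 = 0.54 m below the base (the top edge), so the centroid depth is h_c = 0.54 m.
A = ½ × 3.4 × 1.62 = 2.754 m².
Resultant F = γ·h_c·A = 7.74009 × 0.54 × 2.754 = 11.5108 kN.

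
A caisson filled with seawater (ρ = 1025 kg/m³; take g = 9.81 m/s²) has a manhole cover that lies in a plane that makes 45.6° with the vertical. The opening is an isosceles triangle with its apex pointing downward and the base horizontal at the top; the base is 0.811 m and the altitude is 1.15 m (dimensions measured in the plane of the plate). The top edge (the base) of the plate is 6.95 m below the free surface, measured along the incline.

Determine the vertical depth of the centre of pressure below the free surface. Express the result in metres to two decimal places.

h_p = 5.14 m

γ = ρg = 1025 × 9.81 / 1000 = 10.05525 kN/m³.
The plate makes 45.6° with the vertical, i.e. θ = 90° − 45.6° = 44.4° to the horizontal. Measuring y along the incline from the free-surface line, vertical depth h = y·sinθ with sinθ = 0.699663.
With the apex down, the centroid sits h/3 = 1.15/3 = 0.383333 m below the base (the top edge), so y_c = 6.95 + 0.383333 = 7.33333 m and h_c = 7.33333 × 0.699663 = 5.13086 m.
A = ½ × 0.811 × 1.15 = 0.466325 m².
Resultant F = γ·h_c·A = 10.05525 × 5.13086 × 0.466325 = 24.0587 kN.
I_c = b·h³/36 = 0.811 × 1.15³/36 = 0.0342619 m⁴.
Centre of pressure: y_p = y_c + I_c/(y_c·A) = 7.33333 + 0.0342619/(7.33333 × 0.466325) = 7.33333 + 0.0100189 = 7.34335 m along the plane.
Vertically, h_p = y_p·sinθ = 7.34335 × 0.699663 = 5.13787 m.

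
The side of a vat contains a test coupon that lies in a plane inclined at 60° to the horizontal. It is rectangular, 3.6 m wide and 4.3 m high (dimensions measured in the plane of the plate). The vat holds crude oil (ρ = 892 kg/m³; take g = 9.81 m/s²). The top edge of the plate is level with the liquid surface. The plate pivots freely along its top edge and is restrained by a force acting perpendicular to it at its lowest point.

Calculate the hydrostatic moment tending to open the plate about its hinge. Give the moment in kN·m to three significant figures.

γ = ρg = 892 × 9.81 / 1000 = 8.75052 kN/m³.
Let θ = 60° be the plate's angle to the horizontal; measure y along the incline from where the plane meets the free surface. Vertical depth h = y·sinθ with sinθ = 0.866025.
The centroid lies 4.3/2 = 2.15 m below the top edge, so y_c = 2.15 m and h_c = 2.15 × 0.866025 = 1.86195 m.
A = 3.6 × 4.3 = 15.48 m².
Resultant F = γ·h_c·A = 8.75052 × 1.86195 × 15.48 = 252.216 kN.
I_c = b·h³/12 = 3.6 × 4.3³/12 = 23.8521 m⁴.
Centre of pressure: y_p = y_c + I_c/(y_c·A) = 2.15 + 23.8521/(2.15 × 15.48) = 2.15 + 0.716667 = 2.86667 m along the plane.
The resultant acts 2.15 + 0.716667 = 2.86667 m (along the plate) below the hinge at the top edge, so the moment about the hinge is M = F × 2.86667 = 252.216 × 2.86667 = 723.02 kN·m.

M ≈ 723 kN·m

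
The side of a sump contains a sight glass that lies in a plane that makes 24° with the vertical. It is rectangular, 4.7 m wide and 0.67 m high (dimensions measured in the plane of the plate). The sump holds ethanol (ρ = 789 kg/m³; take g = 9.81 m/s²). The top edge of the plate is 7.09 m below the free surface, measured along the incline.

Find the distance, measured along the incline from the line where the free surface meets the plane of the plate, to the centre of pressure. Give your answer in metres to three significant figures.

γ = ρg = 789 × 9.81 / 1000 = 7.74009 kN/m³.
The plate makes 24° with the vertical, i.e. θ = 90° − 24° = 66° to the horizontal. Measuring y along the incline from the free-surface line, vertical depth h = y·sinθ with sinθ = 0.913545.
The centroid lies 0.67/2 = 0.335 m below the top edge, so y_c = 7.09 + 0.335 = 7.425 m and h_c = 7.425 × 0.913545 = 6.78307 m.
A = 4.7 × 0.67 = 3.149 m².
Resultant F = γ·h_c·A = 7.74009 × 6.78307 × 3.149 = 165.327 kN.
I_c = b·h³/12 = 4.7 × 0.67³/12 = 0.117799 m⁴.
Centre of pressure: y_p = y_c + I_c/(y_c·A) = 7.425 + 0.117799/(7.425 × 3.149) = 7.425 + 0.00503817 = 7.43004 m along the plane.

y_p = 7.43 m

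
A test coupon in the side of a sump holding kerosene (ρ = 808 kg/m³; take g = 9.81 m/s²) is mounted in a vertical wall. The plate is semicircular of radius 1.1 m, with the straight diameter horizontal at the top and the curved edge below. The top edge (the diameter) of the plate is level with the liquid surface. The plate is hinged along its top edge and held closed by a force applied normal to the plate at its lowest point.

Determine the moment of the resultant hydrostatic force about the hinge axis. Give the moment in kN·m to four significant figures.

γ = ρg = 808 × 9.81 / 1000 = 7.92648 kN/m³.
The centroid of a semicircle lies 4r/(3π) = 0.466854 m from the diameter, here below the top edge, so the centroid depth is h_c = 0.466854 m.
A = πr²/2 = π × 1.1²/2 = 1.90066 m².
Resultant F = γ·h_c·A = 7.92648 × 0.466854 × 1.90066 = 7.03341 kN.
I_c = (π/8 − 8/(9π))·r⁴ = 0.109757 × 1.1⁴ = 0.160695 m⁴.
Centre of pressure: y_p = y_c + I_c/(y_c·A) = 0.466854 + 0.160695/(0.466854 × 1.90066) = 0.466854 + 0.181099 = 0.647953 m along the plane.
The resultant acts 0.466854 + 0.181099 = 0.647953 m (along the plate) below the hinge at the top edge, so the moment about the hinge is M = F × 0.647953 = 7.03341 × 0.647953 = 4.55732 kN·m.

M ≈ 4.557 kN·m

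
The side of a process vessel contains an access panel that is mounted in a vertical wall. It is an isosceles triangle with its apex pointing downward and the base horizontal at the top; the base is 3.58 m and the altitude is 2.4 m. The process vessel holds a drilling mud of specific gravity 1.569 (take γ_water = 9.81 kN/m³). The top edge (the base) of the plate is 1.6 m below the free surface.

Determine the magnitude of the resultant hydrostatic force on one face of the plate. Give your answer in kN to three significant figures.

F ≈ 159 kN

γ = 1.569 × 9.81 = 15.39189 kN/m³.
With the apex down, the centroid sits h/3 = 2.4/3 = 0.8 m below the base (the top edge), so the centroid depth is h_c = 1.6 + 0.8 = 2.4 m.
A = ½ × 3.58 × 2.4 = 4.296 m².
Resultant F = γ·h_c·A = 15.39189 × 2.4 × 4.296 = 158.697 kN.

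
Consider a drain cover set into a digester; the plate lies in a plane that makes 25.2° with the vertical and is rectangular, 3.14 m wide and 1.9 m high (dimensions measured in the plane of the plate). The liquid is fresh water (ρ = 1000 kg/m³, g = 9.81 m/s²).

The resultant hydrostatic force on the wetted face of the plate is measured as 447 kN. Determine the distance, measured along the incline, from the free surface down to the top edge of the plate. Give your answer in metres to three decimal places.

y_top ≈ 7.491 m

γ = ρg = 1000 × 9.81 = 9810 N/m³ = 9.81 kN/m³.
A = 3.14 × 1.9 = 5.966 m².
From F = γ·h_c·A, the centroid depth is h_c = 447/(9.81 × 5.966) = 7.63757 m.
The plate makes 25.2° with the vertical, i.e. θ = 90° − 25.2° = 64.8° to the horizontal. Measuring y along the incline from the free-surface line, vertical depth h = y·sinθ with sinθ = 0.904827.
Along the incline, y_c = h_c/sinθ = 7.63757/0.904827 = 8.44092 m.
The centroid lies 1.9/2 = 0.95 m below the top edge, so the top edge sits at y_top = 8.44092 − 0.95 = 7.49092 m along the incline.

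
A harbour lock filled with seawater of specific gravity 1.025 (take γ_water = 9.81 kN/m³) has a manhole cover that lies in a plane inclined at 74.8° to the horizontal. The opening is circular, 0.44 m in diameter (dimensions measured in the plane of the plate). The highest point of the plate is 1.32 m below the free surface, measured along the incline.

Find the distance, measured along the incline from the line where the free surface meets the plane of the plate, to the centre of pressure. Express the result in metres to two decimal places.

y_p = 1.55 m

γ = 1.025 × 9.81 = 10.05525 kN/m³.
Let θ = 74.8° be the plate's angle to the horizontal; measure y along the incline from where the plane meets the free surface. Vertical depth h = y·sinθ with sinθ = 0.965016.
The centroid is at the centre, 0.22 m below the top of the plate, so y_c = 1.32 + 0.22 = 1.54 m and h_c = 1.54 × 0.965016 = 1.48612 m.
A = π(0.22)² = 0.152053 m².
Resultant F = γ·h_c·A = 10.05525 × 1.48612 × 0.152053 = 2.27217 kN.
I_c = πr⁴/4 = π × 0.22⁴/4 = 0.00183984 m⁴.
Centre of pressure: y_p = y_c + I_c/(y_c·A) = 1.54 + 0.00183984/(1.54 × 0.152053) = 1.54 + 0.00785714 = 1.54786 m along the plane.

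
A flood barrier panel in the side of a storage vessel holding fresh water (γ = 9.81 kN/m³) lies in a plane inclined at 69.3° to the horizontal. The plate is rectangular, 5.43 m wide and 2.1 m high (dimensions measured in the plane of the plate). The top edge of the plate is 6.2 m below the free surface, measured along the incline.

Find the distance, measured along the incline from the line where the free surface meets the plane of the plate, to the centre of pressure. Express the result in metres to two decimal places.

γ = 9.81 kN/m³.
Let θ = 69.3° be the plate's angle to the horizontal; measure y along the incline from where the plane meets the free surface. Vertical depth h = y·sinθ with sinθ = 0.935444.
The centroid lies 2.1/2 = 1.05 m below the top edge, so y_c = 6.2 + 1.05 = 7.25 m and h_c = 7.25 × 0.935444 = 6.78197 m.
A = 5.43 × 2.1 = 11.403 m².
Resultant F = γ·h_c·A = 9.81 × 6.78197 × 11.403 = 758.654 kN.
I_c = b·h³/12 = 5.43 × 2.1³/12 = 4.1906 m⁴.
Centre of pressure: y_p = y_c + I_c/(y_c·A) = 7.25 + 4.1906/(7.25 × 11.403) = 7.25 + 0.0506896 = 7.30069 m along the plane.

y_p = 7.30 m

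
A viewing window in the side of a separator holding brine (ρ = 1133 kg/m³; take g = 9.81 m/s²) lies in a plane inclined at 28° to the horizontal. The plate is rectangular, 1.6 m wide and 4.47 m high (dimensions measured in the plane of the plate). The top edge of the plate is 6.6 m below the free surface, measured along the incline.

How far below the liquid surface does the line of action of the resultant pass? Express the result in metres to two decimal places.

γ = ρg = 1133 × 9.81 / 1000 = 11.11473 kN/m³.
Let θ = 28° be the plate's angle to the horizontal; measure y along the incline from where the plane meets the free surface. Vertical depth h = y·sinθ with sinθ = 0.469472.
The centroid lies 4.47/2 = 2.235 m below the top edge, so y_c = 6.6 + 2.235 = 8.835 m and h_c = 8.835 × 0.469472 = 4.14779 m.
A = 1.6 × 4.47 = 7.152 m².
Resultant F = γ·h_c·A = 11.11473 × 4.14779 × 7.152 = 329.718 kN.
I_c = b·h³/12 = 1.6 × 4.47³/12 = 11.9086 m⁴.
Centre of pressure: y_p = y_c + I_c/(y_c·A) = 8.835 + 11.9086/(8.835 × 7.152) = 8.835 + 0.188463 = 9.02346 m along the plane.
Vertically, h_p = y_p·sinθ = 9.02346 × 0.469472 = 4.23626 m.

h_p = 4.24 m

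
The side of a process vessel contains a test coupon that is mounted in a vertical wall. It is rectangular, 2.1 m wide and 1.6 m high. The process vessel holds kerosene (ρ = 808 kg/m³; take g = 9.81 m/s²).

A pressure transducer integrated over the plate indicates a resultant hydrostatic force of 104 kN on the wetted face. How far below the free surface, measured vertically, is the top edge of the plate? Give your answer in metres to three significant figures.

d_top ≈ 3.10 m

γ = ρg = 808 × 9.81 / 1000 = 7.92648 kN/m³.
A = 2.1 × 1.6 = 3.36 m².
From F = γ·h_c·A, the centroid depth is h_c = 104/(7.92648 × 3.36) = 3.90493 m.
The centroid lies 1.6/2 = 0.8 m below the top edge, so the top edge sits at h_top = 3.90493 − 0.8 = 3.10493 m below the surface.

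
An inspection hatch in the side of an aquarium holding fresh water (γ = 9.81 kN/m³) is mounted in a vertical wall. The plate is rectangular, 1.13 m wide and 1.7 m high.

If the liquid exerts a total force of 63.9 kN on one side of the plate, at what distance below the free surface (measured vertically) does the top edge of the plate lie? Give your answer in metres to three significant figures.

γ = 9.81 kN/m³.
A = 1.13 × 1.7 = 1.921 m².
From F = γ·h_c·A, the centroid depth is h_c = 63.9/(9.81 × 1.921) = 3.39082 m.
The centroid lies 1.7/2 = 0.85 m below the top edge, so the top edge sits at h_top = 3.39082 − 0.85 = 2.54082 m below the surface.

d_top ≈ 2.54 m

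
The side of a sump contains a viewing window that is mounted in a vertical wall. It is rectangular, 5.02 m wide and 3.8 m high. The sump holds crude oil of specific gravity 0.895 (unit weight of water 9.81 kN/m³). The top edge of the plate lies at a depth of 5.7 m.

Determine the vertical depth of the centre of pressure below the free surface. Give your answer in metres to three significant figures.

h_p = 7.76 m

γ = 0.895 × 9.81 = 8.77995 kN/m³.
The centroid lies 3.8/2 = 1.9 m below the top edge, so the centroid depth is h_c = 5.7 + 1.9 = 7.6 m.
A = 5.02 × 3.8 = 19.076 m².
Resultant F = γ·h_c·A = 8.77995 × 7.6 × 19.076 = 1272.9 kN.
I_c = b·h³/12 = 5.02 × 3.8³/12 = 22.9548 m⁴.
Centre of pressure: y_p = y_c + I_c/(y_c·A) = 7.6 + 22.9548/(7.6 × 19.076) = 7.6 + 0.158333 = 7.75833 m along the plane.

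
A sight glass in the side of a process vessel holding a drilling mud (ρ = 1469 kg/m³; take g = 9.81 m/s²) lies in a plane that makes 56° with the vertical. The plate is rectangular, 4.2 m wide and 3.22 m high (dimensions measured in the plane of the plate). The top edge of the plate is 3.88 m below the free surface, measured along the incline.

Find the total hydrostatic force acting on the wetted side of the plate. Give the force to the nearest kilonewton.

F ≈ 598 kN

γ = ρg = 1469 × 9.81 / 1000 = 14.41089 kN/m³.
The plate makes 56° with the vertical, i.e. θ = 90° − 56° = 34° to the horizontal. Measuring y along the incline from the free-surface line, vertical depth h = y·sinθ with sinθ = 0.559193.
The centroid lies 3.22/2 = 1.61 m below the top edge, so y_c = 3.88 + 1.61 = 5.49 m and h_c = 5.49 × 0.559193 = 3.06997 m.
A = 4.2 × 3.22 = 13.524 m².
Resultant F = γ·h_c·A = 14.41089 × 3.06997 × 13.524 = 598.315 kN.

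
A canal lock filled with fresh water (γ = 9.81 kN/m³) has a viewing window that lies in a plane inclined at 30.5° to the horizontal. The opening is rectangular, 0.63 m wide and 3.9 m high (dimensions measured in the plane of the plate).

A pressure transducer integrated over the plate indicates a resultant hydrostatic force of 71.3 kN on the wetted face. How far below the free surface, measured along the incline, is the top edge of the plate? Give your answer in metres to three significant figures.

y_top ≈ 3.88 m

γ = 9.81 kN/m³.
A = 0.63 × 3.9 = 2.457 m².
From F = γ·h_c·A, the centroid depth is h_c = 71.3/(9.81 × 2.457) = 2.95812 m.
Let θ = 30.5° be the plate's angle to the horizontal; measure y along the incline from where the plane meets the free surface. Vertical depth h = y·sinθ with sinθ = 0.507538.
Along the incline, y_c = h_c/sinθ = 2.95812/0.507538 = 5.82837 m.
The centroid lies 3.9/2 = 1.95 m below the top edge, so the top edge sits at y_top = 5.82837 − 1.95 = 3.87837 m along the incline.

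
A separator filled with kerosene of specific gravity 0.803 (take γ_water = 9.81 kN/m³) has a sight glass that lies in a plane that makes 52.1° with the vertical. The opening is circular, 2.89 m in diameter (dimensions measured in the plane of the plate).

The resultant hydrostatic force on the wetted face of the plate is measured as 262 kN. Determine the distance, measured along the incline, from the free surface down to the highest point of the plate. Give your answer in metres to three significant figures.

γ = 0.803 × 9.81 = 7.87743 kN/m³.
A = π(1.445)² = 6.55972 m².
From F = γ·h_c·A, the centroid depth is h_c = 262/(7.87743 × 6.55972) = 5.07027 m.
The plate makes 52.1° with the vertical, i.e. θ = 90° − 52.1° = 37.9° to the horizontal. Measuring y along the incline from the free-surface line, vertical depth h = y·sinθ with sinθ = 0.614285.
Along the incline, y_c = h_c/sinθ = 5.07027/0.614285 = 8.25394 m.
The centroid is at the centre, 1.445 m below the top of the plate, so the highest point sits at y_top = 8.25394 − 1.445 = 6.80894 m along the incline.

y_top ≈ 6.81 m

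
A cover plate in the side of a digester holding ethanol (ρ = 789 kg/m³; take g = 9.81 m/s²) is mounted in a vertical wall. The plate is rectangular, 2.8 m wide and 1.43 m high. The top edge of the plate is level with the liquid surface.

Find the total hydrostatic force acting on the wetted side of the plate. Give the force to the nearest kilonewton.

γ = ρg = 789 × 9.81 / 1000 = 7.74009 kN/m³.
The centroid lies 1.43/2 = 0.715 m below the top edge, so the centroid depth is h_c = 0.715 m.
A = 2.8 × 1.43 = 4.004 m².
Resultant F = γ·h_c·A = 7.74009 × 0.715 × 4.004 = 22.1588 kN.

F ≈ 22 kN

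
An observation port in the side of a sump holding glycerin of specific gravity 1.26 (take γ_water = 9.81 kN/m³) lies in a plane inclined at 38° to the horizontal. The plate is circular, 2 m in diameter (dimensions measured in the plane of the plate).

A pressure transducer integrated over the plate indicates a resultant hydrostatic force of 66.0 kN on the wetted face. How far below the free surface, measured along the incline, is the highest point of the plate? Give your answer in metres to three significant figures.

γ = 1.26 × 9.81 = 12.3606 kN/m³.
A = π(1)² = 3.14159 m².
From F = γ·h_c·A, the centroid depth is h_c = 66.0/(12.3606 × 3.14159) = 1.69963 m.
Let θ = 38° be the plate's angle to the horizontal; measure y along the incline from where the plane meets the free surface. Vertical depth h = y·sinθ with sinθ = 0.615661.
Along the incline, y_c = h_c/sinθ = 1.69963/0.615661 = 2.76066 m.
The centroid is at the centre, 1 m below the top of the plate, so the highest point sits at y_top = 2.76066 − 1 = 1.76066 m along the incline.

y_top ≈ 1.76 m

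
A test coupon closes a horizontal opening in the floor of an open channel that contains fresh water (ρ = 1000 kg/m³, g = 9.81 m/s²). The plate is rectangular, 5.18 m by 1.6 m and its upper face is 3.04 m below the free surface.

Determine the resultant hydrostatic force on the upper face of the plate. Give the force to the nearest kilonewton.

F ≈ 247 kN

γ = ρg = 1000 × 9.81 = 9810 N/m³ = 9.81 kN/m³.
The plate is horizontal, so pressure is uniform at p = γ·h = 9.81 × 3.04 = 29.8224 kN/m².
A = 5.18 × 1.6 = 8.288 m².
F = p·A = 29.8224 × 8.288 = 247.168 kN.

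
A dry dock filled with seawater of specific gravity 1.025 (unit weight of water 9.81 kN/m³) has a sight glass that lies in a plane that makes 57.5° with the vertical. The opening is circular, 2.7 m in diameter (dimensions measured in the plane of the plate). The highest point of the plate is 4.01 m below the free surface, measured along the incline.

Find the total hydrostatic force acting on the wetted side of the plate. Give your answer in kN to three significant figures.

F ≈ 166 kN

γ = 1.025 × 9.81 = 10.05525 kN/m³.
The plate makes 57.5° with the vertical, i.e. θ = 90° − 57.5° = 32.5° to the horizontal. Measuring y along the incline from the free-surface line, vertical depth h = y·sinθ with sinθ = 0.537300.
The centroid is at the centre, 1.35 m below the top of the plate, so y_c = 4.01 + 1.35 = 5.36 m and h_c = 5.36 × 0.537300 = 2.87993 m.
A = π(1.35)² = 5.72555 m².
Resultant F = γ·h_c·A = 10.05525 × 2.87993 × 5.72555 = 165.803 kN.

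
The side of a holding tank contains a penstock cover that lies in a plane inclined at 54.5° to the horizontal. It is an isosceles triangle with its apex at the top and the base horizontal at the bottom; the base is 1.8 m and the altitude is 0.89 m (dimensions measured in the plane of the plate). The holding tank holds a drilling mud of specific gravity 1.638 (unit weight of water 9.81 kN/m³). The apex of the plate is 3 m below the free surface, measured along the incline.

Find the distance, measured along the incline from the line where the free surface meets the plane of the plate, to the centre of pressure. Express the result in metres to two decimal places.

γ = 1.638 × 9.81 = 16.06878 kN/m³.
Let θ = 54.5° be the plate's angle to the horizontal; measure y along the incline from where the plane meets the free surface. Vertical depth h = y·sinθ with sinθ = 0.814116.
With the apex up, the centroid sits 2h/3 = 2 × 0.89/3 = 0.593333 m below the apex, so y_c = 3 + 0.593333 = 3.59333 m and h_c = 3.59333 × 0.814116 = 2.92539 m.
A = ½ × 1.8 × 0.89 = 0.801 m².
Resultant F = γ·h_c·A = 16.06878 × 2.92539 × 0.801 = 37.653 kN.
I_c = b·h³/36 = 1.8 × 0.89³/36 = 0.0352485 m⁴.
Centre of pressure: y_p = y_c + I_c/(y_c·A) = 3.59333 + 0.0352485/(3.59333 × 0.801) = 3.59333 + 0.0122465 = 3.60558 m along the plane.

y_p = 3.61 m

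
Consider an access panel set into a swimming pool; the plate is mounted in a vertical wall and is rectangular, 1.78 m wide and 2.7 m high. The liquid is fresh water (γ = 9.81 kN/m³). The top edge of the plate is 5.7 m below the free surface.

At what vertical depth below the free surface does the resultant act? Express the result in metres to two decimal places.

h_p = 7.14 m

γ = 9.81 kN/m³.
The centroid lies 2.7/2 = 1.35 m below the top edge, so the centroid depth is h_c = 5.7 + 1.35 = 7.05 m.
A = 1.78 × 2.7 = 4.806 m².
Resultant F = γ·h_c·A = 9.81 × 7.05 × 4.806 = 332.385 kN.
I_c = b·h³/12 = 1.78 × 2.7³/12 = 2.91965 m⁴.
Centre of pressure: y_p = y_c + I_c/(y_c·A) = 7.05 + 2.91965/(7.05 × 4.806) = 7.05 + 0.0861704 = 7.13617 m along the plane.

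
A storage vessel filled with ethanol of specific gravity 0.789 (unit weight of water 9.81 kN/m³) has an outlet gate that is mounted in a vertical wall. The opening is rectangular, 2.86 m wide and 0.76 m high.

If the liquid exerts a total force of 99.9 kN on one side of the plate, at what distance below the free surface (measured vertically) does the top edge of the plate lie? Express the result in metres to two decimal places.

d_top ≈ 5.56 m

γ = 0.789 × 9.81 = 7.74009 kN/m³.
A = 2.86 × 0.76 = 2.1736 m².
From F = γ·h_c·A, the centroid depth is h_c = 99.9/(7.74009 × 2.1736) = 5.938 m.
The centroid lies 0.76/2 = 0.38 m below the top edge, so the top edge sits at h_top = 5.938 − 0.38 = 5.558 m below the surface.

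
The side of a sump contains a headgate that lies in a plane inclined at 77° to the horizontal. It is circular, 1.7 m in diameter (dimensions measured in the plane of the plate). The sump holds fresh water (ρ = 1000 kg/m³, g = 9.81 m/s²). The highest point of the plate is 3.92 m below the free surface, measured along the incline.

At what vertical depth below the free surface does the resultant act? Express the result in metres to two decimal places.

h_p = 4.68 m

γ = ρg = 1000 × 9.81 = 9810 N/m³ = 9.81 kN/m³.
Let θ = 77° be the plate's angle to the horizontal; measure y along the incline from where the plane meets the free surface. Vertical depth h = y·sinθ with sinθ = 0.974370.
The centroid is at the centre, 0.85 m below the top of the plate, so y_c = 3.92 + 0.85 = 4.77 m and h_c = 4.77 × 0.974370 = 4.64774 m.
A = π(0.85)² = 2.2698 m².
Resultant F = γ·h_c·A = 9.81 × 4.64774 × 2.2698 = 103.49 kN.
I_c = πr⁴/4 = π × 0.85⁴/4 = 0.409983 m⁴.
Centre of pressure: y_p = y_c + I_c/(y_c·A) = 4.77 + 0.409983/(4.77 × 2.2698) = 4.77 + 0.0378669 = 4.80787 m along the plane.
Vertically, h_p = y_p·sinθ = 4.80787 × 0.974370 = 4.68464 m.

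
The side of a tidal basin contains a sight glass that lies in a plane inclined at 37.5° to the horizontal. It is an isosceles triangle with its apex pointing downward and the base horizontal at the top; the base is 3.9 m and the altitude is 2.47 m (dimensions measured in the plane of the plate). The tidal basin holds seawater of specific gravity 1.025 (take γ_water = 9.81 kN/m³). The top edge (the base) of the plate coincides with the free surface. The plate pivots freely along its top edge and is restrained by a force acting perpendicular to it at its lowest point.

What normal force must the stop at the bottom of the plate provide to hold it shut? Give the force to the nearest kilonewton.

γ = 1.025 × 9.81 = 10.05525 kN/m³.
Let θ = 37.5° be the plate's angle to the horizontal; measure y along the incline from where the plane meets the free surface. Vertical depth h = y·sinθ with sinθ = 0.608761.
With the apex down, the centroid sits h/3 = 2.47/3 = 0.823333 m below the base (the top edge), so y_c = 0.823333 m and h_c = 0.823333 × 0.608761 = 0.501213 m.
A = ½ × 3.9 × 2.47 = 4.8165 m².
Resultant F = γ·h_c·A = 10.05525 × 0.501213 × 4.8165 = 24.2743 kN.
I_c = b·h³/36 = 3.9 × 2.47³/36 = 1.6325 m⁴.
Centre of pressure: y_p = y_c + I_c/(y_c·A) = 0.823333 + 1.6325/(0.823333 × 4.8165) = 0.823333 + 0.411667 = 1.235 m along the plane.
The resultant acts 0.823333 + 0.411667 = 1.235 m (along the plate) below the hinge at the top edge, so the moment about the hinge is M = F × 1.235 = 24.2743 × 1.235 = 29.9788 kN·m.
A normal force at the bottom, 2.47 m from the hinge, must supply this moment: P = 29.9788/2.47 = 12.1372 kN.

P ≈ 12 kN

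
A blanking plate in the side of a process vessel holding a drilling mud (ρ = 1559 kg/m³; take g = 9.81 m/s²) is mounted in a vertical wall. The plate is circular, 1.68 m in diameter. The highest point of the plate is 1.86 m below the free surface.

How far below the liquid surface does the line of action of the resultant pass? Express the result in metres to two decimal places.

γ = ρg = 1559 × 9.81 / 1000 = 15.29379 kN/m³.
The centroid is at the centre, 0.84 m below the top of the plate, so the centroid depth is h_c = 1.86 + 0.84 = 2.7 m.
A = π(0.84)² = 2.21671 m².
Resultant F = γ·h_c·A = 15.29379 × 2.7 × 2.21671 = 91.5351 kN.
I_c = πr⁴/4 = π × 0.84⁴/4 = 0.391027 m⁴.
Centre of pressure: y_p = y_c + I_c/(y_c·A) = 2.7 + 0.391027/(2.7 × 2.21671) = 2.7 + 0.0653332 = 2.76533 m along the plane.

h_p = 2.77 m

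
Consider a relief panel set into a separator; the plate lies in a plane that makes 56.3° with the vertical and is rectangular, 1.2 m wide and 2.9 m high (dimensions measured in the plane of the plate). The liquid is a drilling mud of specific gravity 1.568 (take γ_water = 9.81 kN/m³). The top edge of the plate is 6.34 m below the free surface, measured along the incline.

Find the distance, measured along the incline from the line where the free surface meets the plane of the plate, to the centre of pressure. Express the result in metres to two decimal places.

y_p = 7.88 m

γ = 1.568 × 9.81 = 15.38208 kN/m³.
The plate makes 56.3° with the vertical, i.e. θ = 90° − 56.3° = 33.7° to the horizontal. Measuring y along the incline from the free-surface line, vertical depth h = y·sinθ with sinθ = 0.554844.
The centroid lies 2.9/2 = 1.45 m below the top edge, so y_c = 6.34 + 1.45 = 7.79 m and h_c = 7.79 × 0.554844 = 4.32223 m.
A = 1.2 × 2.9 = 3.48 m².
Resultant F = γ·h_c·A = 15.38208 × 4.32223 × 3.48 = 231.367 kN.
I_c = b·h³/12 = 1.2 × 2.9³/12 = 2.4389 m⁴.
Centre of pressure: y_p = y_c + I_c/(y_c·A) = 7.79 + 2.4389/(7.79 × 3.48) = 7.79 + 0.0899658 = 7.87997 m along the plane.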